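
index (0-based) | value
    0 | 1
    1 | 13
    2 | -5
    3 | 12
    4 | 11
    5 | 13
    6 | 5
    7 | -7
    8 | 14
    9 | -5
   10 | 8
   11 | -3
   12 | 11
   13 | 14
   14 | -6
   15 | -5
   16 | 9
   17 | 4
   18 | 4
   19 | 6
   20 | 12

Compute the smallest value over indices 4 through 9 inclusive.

-7

Elements at indices 4..9: 11, 13, 5, -7, 14, -5
min(11, 13, 5, -7, 14, -5) = -7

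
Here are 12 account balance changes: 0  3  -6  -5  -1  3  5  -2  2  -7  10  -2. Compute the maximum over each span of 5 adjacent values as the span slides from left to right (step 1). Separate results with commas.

Sliding a size-5 window across the 12 values:
0 3 -6 -5 -1 → max 3
3 -6 -5 -1 3 → max 3
-6 -5 -1 3 5 → max 5
-5 -1 3 5 -2 → max 5
-1 3 5 -2 2 → max 5
3 5 -2 2 -7 → max 5
5 -2 2 -7 10 → max 10
-2 2 -7 10 -2 → max 10

3, 3, 5, 5, 5, 5, 10, 10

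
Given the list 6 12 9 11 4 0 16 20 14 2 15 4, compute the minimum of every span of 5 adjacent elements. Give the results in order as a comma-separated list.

4, 0, 0, 0, 0, 0, 2, 2

6 12 9 11 4 → min 4
12 9 11 4 0 → min 0
9 11 4 0 16 → min 0
11 4 0 16 20 → min 0
4 0 16 20 14 → min 0
0 16 20 14 2 → min 0
16 20 14 2 15 → min 2
20 14 2 15 4 → min 2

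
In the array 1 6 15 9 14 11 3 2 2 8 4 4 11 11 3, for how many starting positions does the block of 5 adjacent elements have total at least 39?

4

(1, 6, 15, 9, 14) → sum 45  ≥ 39 ✓
(6, 15, 9, 14, 11) → sum 55  ≥ 39 ✓
(15, 9, 14, 11, 3) → sum 52  ≥ 39 ✓
(9, 14, 11, 3, 2) → sum 39  ≥ 39 ✓
(14, 11, 3, 2, 2) → sum 32
(11, 3, 2, 2, 8) → sum 26
(3, 2, 2, 8, 4) → sum 19
(2, 2, 8, 4, 4) → sum 20
(2, 8, 4, 4, 11) → sum 29
(8, 4, 4, 11, 11) → sum 38
(4, 4, 11, 11, 3) → sum 33
4 windows satisfy the condition.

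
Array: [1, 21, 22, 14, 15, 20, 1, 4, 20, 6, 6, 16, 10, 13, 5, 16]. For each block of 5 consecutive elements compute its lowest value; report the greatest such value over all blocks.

14

(1, 21, 22, 14, 15) → min 1
(21, 22, 14, 15, 20) → min 14
(22, 14, 15, 20, 1) → min 1
(14, 15, 20, 1, 4) → min 1
(15, 20, 1, 4, 20) → min 1
(20, 1, 4, 20, 6) → min 1
(1, 4, 20, 6, 6) → min 1
(4, 20, 6, 6, 16) → min 4
(20, 6, 6, 16, 10) → min 6
(6, 6, 16, 10, 13) → min 6
(6, 16, 10, 13, 5) → min 5
(16, 10, 13, 5, 16) → min 5
Greatest of these is 14.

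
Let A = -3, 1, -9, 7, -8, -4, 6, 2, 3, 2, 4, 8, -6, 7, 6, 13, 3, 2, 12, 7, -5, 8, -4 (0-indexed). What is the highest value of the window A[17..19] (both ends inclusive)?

Elements at indices 17..19: 2, 12, 7
max(2, 12, 7) = 12

12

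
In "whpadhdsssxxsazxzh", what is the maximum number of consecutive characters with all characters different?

5

add w: [w] len 1
add h: [w, h] len 2
add p: [w, h, p] len 3
add a: [w, h, p, a] len 4
add d: [w, h, p, a, d] len 5
add h (repeat h, move left end past it): [p, a, d, h] len 4
add d (repeat d, move left end past it): [h, d] len 2
add s: [h, d, s] len 3
add s (repeat s, move left end past it): [s] len 1
add s (repeat s, move left end past it): [s] len 1
add x: [s, x] len 2
add x (repeat x, move left end past it): [x] len 1
add s: [x, s] len 2
add a: [x, s, a] len 3
add z: [x, s, a, z] len 4
add x (repeat x, move left end past it): [s, a, z, x] len 4
add z (repeat z, move left end past it): [x, z] len 2
add h: [x, z, h] len 3
Longest all-distinct length: 5.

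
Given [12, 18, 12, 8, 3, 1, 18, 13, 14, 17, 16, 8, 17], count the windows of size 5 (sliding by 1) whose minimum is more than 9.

[12, 18, 12, 8, 3] → min 3
[18, 12, 8, 3, 1] → min 1
[12, 8, 3, 1, 18] → min 1
[8, 3, 1, 18, 13] → min 1
[3, 1, 18, 13, 14] → min 1
[1, 18, 13, 14, 17] → min 1
[18, 13, 14, 17, 16] → min 13  > 9 ✓
[13, 14, 17, 16, 8] → min 8
[14, 17, 16, 8, 17] → min 8
1 window satisfy the condition.

1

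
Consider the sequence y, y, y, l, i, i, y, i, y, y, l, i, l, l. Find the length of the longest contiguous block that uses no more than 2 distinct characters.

[y] 1 distinct, len 1
[y, y] 1 distinct, len 2
[y, y, y] 1 distinct, len 3
[y, y, y, l] 2 distinct, len 4
[l, i] 2 distinct, len 2
[l, i, i] 2 distinct, len 3
[i, i, y] 2 distinct, len 3
[i, i, y, i] 2 distinct, len 4
[i, i, y, i, y] 2 distinct, len 5
[i, i, y, i, y, y] 2 distinct, len 6
[y, y, l] 2 distinct, len 3
[l, i] 2 distinct, len 2
[l, i, l] 2 distinct, len 3
[l, i, l, l] 2 distinct, len 4
Longest length with ≤2 distinct: 6.

6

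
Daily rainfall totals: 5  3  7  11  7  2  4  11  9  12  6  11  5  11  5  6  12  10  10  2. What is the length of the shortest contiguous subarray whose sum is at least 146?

add 5: running sum 5 < 146
add 3: running sum 8 < 146
add 7: running sum 15 < 146
add 11: running sum 26 < 146
add 7: running sum 33 < 146
add 2: running sum 35 < 146
add 4: running sum 39 < 146
add 11: running sum 50 < 146
add 9: running sum 59 < 146
add 12: running sum 71 < 146
add 6: running sum 77 < 146
add 11: running sum 88 < 146
add 5: running sum 93 < 146
add 11: running sum 104 < 146
add 5: running sum 109 < 146
add 6: running sum 115 < 146
add 12: running sum 127 < 146
add 10: running sum 137 < 146
add 10: shortest ending here [5, 3, 7, 11, 7, 2, 4, 11, 9, 12, 6, 11, 5, 11, 5, 6, 12, 10, 10] sum 147, len 19
add 2: shortest ending here [5, 3, 7, 11, 7, 2, 4, 11, 9, 12, 6, 11, 5, 11, 5, 6, 12, 10, 10, 2] sum 149, len 20
Shortest qualifying length: 19.

19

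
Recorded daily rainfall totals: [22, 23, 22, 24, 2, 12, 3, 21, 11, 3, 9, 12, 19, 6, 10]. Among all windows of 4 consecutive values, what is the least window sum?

Window sums for each of the 12 positions:
(22, 23, 22, 24) → sum 91
(23, 22, 24, 2) → sum 71
(22, 24, 2, 12) → sum 60
(24, 2, 12, 3) → sum 41
(2, 12, 3, 21) → sum 38
(12, 3, 21, 11) → sum 47
(3, 21, 11, 3) → sum 38
(21, 11, 3, 9) → sum 44
(11, 3, 9, 12) → sum 35
(3, 9, 12, 19) → sum 43
(9, 12, 19, 6) → sum 46
(12, 19, 6, 10) → sum 47
Least of these is 35.

35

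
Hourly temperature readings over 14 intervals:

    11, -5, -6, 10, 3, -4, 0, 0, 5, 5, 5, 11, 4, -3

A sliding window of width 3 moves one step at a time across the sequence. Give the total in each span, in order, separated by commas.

Sliding a size-3 window across the 14 values:
(11, -5, -6) → sum 0
(-5, -6, 10) → sum -1
(-6, 10, 3) → sum 7
(10, 3, -4) → sum 9
(3, -4, 0) → sum -1
(-4, 0, 0) → sum -4
(0, 0, 5) → sum 5
(0, 5, 5) → sum 10
(5, 5, 5) → sum 15
(5, 5, 11) → sum 21
(5, 11, 4) → sum 20
(11, 4, -3) → sum 12

0, -1, 7, 9, -1, -4, 5, 10, 15, 21, 20, 12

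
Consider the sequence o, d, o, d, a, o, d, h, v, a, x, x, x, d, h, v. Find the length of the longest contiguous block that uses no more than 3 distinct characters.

7

[o] 1 distinct, len 1
[o, d] 2 distinct, len 2
[o, d, o] 2 distinct, len 3
[o, d, o, d] 2 distinct, len 4
[o, d, o, d, a] 3 distinct, len 5
[o, d, o, d, a, o] 3 distinct, len 6
[o, d, o, d, a, o, d] 3 distinct, len 7
[o, d, h] 3 distinct, len 3
[d, h, v] 3 distinct, len 3
[h, v, a] 3 distinct, len 3
[v, a, x] 3 distinct, len 3
[v, a, x, x] 3 distinct, len 4
[v, a, x, x, x] 3 distinct, len 5
[a, x, x, x, d] 3 distinct, len 5
[x, x, x, d, h] 3 distinct, len 5
[d, h, v] 3 distinct, len 3
Longest length with ≤3 distinct: 7.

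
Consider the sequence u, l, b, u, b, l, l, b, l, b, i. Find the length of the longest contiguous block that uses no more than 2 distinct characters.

6

[u] 1 distinct, len 1
[u, l] 2 distinct, len 2
[l, b] 2 distinct, len 2
[b, u] 2 distinct, len 2
[b, u, b] 2 distinct, len 3
[b, l] 2 distinct, len 2
[b, l, l] 2 distinct, len 3
[b, l, l, b] 2 distinct, len 4
[b, l, l, b, l] 2 distinct, len 5
[b, l, l, b, l, b] 2 distinct, len 6
[b, i] 2 distinct, len 2
Longest length with ≤2 distinct: 6.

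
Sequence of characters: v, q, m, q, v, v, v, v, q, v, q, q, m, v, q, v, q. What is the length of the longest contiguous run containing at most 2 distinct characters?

add v: window [v] (1 distinct), len 1
add q: window [v, q] (2 distinct), len 2
add m: window [q, m] (2 distinct), len 2
add q: window [q, m, q] (2 distinct), len 3
add v: window [q, v] (2 distinct), len 2
add v: window [q, v, v] (2 distinct), len 3
add v: window [q, v, v, v] (2 distinct), len 4
add v: window [q, v, v, v, v] (2 distinct), len 5
add q: window [q, v, v, v, v, q] (2 distinct), len 6
add v: window [q, v, v, v, v, q, v] (2 distinct), len 7
add q: window [q, v, v, v, v, q, v, q] (2 distinct), len 8
add q: window [q, v, v, v, v, q, v, q, q] (2 distinct), len 9
add m: window [q, q, m] (2 distinct), len 3
add v: window [m, v] (2 distinct), len 2
add q: window [v, q] (2 distinct), len 2
add v: window [v, q, v] (2 distinct), len 3
add q: window [v, q, v, q] (2 distinct), len 4
Longest length with ≤2 distinct: 9.

9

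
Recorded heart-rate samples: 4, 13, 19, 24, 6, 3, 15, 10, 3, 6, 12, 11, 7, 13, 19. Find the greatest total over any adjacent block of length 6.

80

4 13 19 24 6 3 → sum 69
13 19 24 6 3 15 → sum 80
19 24 6 3 15 10 → sum 77
24 6 3 15 10 3 → sum 61
6 3 15 10 3 6 → sum 43
3 15 10 3 6 12 → sum 49
15 10 3 6 12 11 → sum 57
10 3 6 12 11 7 → sum 49
3 6 12 11 7 13 → sum 52
6 12 11 7 13 19 → sum 68
Greatest of these is 80.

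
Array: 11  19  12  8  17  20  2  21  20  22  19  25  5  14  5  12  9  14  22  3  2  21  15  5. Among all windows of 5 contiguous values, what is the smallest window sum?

45

(11, 19, 12, 8, 17) → sum 67
(19, 12, 8, 17, 20) → sum 76
(12, 8, 17, 20, 2) → sum 59
(8, 17, 20, 2, 21) → sum 68
(17, 20, 2, 21, 20) → sum 80
(20, 2, 21, 20, 22) → sum 85
(2, 21, 20, 22, 19) → sum 84
(21, 20, 22, 19, 25) → sum 107
(20, 22, 19, 25, 5) → sum 91
(22, 19, 25, 5, 14) → sum 85
(19, 25, 5, 14, 5) → sum 68
(25, 5, 14, 5, 12) → sum 61
(5, 14, 5, 12, 9) → sum 45
(14, 5, 12, 9, 14) → sum 54
(5, 12, 9, 14, 22) → sum 62
(12, 9, 14, 22, 3) → sum 60
(9, 14, 22, 3, 2) → sum 50
(14, 22, 3, 2, 21) → sum 62
(22, 3, 2, 21, 15) → sum 63
(3, 2, 21, 15, 5) → sum 46
Smallest of these is 45.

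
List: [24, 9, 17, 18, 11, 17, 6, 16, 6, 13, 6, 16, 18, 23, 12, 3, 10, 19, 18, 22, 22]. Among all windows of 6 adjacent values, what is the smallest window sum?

63

Each size-6 window and its sum:
(24, 9, 17, 18, 11, 17) → sum 96
(9, 17, 18, 11, 17, 6) → sum 78
(17, 18, 11, 17, 6, 16) → sum 85
(18, 11, 17, 6, 16, 6) → sum 74
(11, 17, 6, 16, 6, 13) → sum 69
(17, 6, 16, 6, 13, 6) → sum 64
(6, 16, 6, 13, 6, 16) → sum 63
(16, 6, 13, 6, 16, 18) → sum 75
(6, 13, 6, 16, 18, 23) → sum 82
(13, 6, 16, 18, 23, 12) → sum 88
(6, 16, 18, 23, 12, 3) → sum 78
(16, 18, 23, 12, 3, 10) → sum 82
(18, 23, 12, 3, 10, 19) → sum 85
(23, 12, 3, 10, 19, 18) → sum 85
(12, 3, 10, 19, 18, 22) → sum 84
(3, 10, 19, 18, 22, 22) → sum 94
Smallest of these is 63.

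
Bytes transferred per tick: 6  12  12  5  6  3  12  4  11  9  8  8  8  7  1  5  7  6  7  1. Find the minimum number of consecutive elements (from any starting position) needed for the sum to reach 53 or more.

7

add 6: running sum 6 < 53
add 12: running sum 18 < 53
add 12: running sum 30 < 53
add 5: running sum 35 < 53
add 6: running sum 41 < 53
add 3: running sum 44 < 53
add 12: shortest ending here [6, 12, 12, 5, 6, 3, 12] sum 56, len 7
add 4: shortest ending here [12, 12, 5, 6, 3, 12, 4] sum 54, len 7
add 11: shortest ending here [12, 5, 6, 3, 12, 4, 11] sum 53, len 7
add 9: shortest ending here [12, 5, 6, 3, 12, 4, 11, 9] sum 62, len 8
add 8: shortest ending here [6, 3, 12, 4, 11, 9, 8] sum 53, len 7
add 8: shortest ending here [3, 12, 4, 11, 9, 8, 8] sum 55, len 7
add 8: shortest ending here [12, 4, 11, 9, 8, 8, 8] sum 60, len 7
add 7: shortest ending here [4, 11, 9, 8, 8, 8, 7] sum 55, len 7
add 1: shortest ending here [4, 11, 9, 8, 8, 8, 7, 1] sum 56, len 8
add 5: shortest ending here [11, 9, 8, 8, 8, 7, 1, 5] sum 57, len 8
add 7: shortest ending here [9, 8, 8, 8, 7, 1, 5, 7] sum 53, len 8
add 6: shortest ending here [9, 8, 8, 8, 7, 1, 5, 7, 6] sum 59, len 9
add 7: shortest ending here [8, 8, 8, 7, 1, 5, 7, 6, 7] sum 57, len 9
add 1: shortest ending here [8, 8, 8, 7, 1, 5, 7, 6, 7, 1] sum 58, len 10
Shortest qualifying length: 7.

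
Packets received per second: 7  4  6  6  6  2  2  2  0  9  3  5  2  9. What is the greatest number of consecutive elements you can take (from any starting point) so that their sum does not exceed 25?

8

add 7: [7] sum 7, len 1
add 4: [7, 4] sum 11, len 2
add 6: [7, 4, 6] sum 17, len 3
add 6: [7, 4, 6, 6] sum 23, len 4
add 6: [4, 6, 6, 6] sum 22, len 4
add 2: [4, 6, 6, 6, 2] sum 24, len 5
add 2: [6, 6, 6, 2, 2] sum 22, len 5
add 2: [6, 6, 6, 2, 2, 2] sum 24, len 6
add 0: [6, 6, 6, 2, 2, 2, 0] sum 24, len 7
add 9: [6, 2, 2, 2, 0, 9] sum 21, len 6
add 3: [6, 2, 2, 2, 0, 9, 3] sum 24, len 7
add 5: [2, 2, 2, 0, 9, 3, 5] sum 23, len 7
add 2: [2, 2, 2, 0, 9, 3, 5, 2] sum 25, len 8
add 9: [3, 5, 2, 9] sum 19, len 4
Longest length seen: 8.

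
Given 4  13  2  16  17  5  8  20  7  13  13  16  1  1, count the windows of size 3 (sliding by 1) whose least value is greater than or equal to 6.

(4, 13, 2) → min 2
(13, 2, 16) → min 2
(2, 16, 17) → min 2
(16, 17, 5) → min 5
(17, 5, 8) → min 5
(5, 8, 20) → min 5
(8, 20, 7) → min 7  ≥ 6 ✓
(20, 7, 13) → min 7  ≥ 6 ✓
(7, 13, 13) → min 7  ≥ 6 ✓
(13, 13, 16) → min 13  ≥ 6 ✓
(13, 16, 1) → min 1
(16, 1, 1) → min 1
4 windows satisfy the condition.

4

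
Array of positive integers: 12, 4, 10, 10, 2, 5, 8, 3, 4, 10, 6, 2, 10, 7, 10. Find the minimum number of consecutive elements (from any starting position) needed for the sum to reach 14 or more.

2

Extend right; whenever the sum reaches 14, record the length and shrink from the left:
add 12: running sum 12 < 14
add 4: shortest ending here [12, 4] sum 16, len 2
add 10: shortest ending here [4, 10] sum 14, len 2
add 10: shortest ending here [10, 10] sum 20, len 2
add 2: shortest ending here [10, 10, 2] sum 22, len 3
add 5: shortest ending here [10, 2, 5] sum 17, len 3
add 8: shortest ending here [2, 5, 8] sum 15, len 3
add 3: shortest ending here [5, 8, 3] sum 16, len 3
add 4: shortest ending here [8, 3, 4] sum 15, len 3
add 10: shortest ending here [4, 10] sum 14, len 2
add 6: shortest ending here [10, 6] sum 16, len 2
add 2: shortest ending here [10, 6, 2] sum 18, len 3
add 10: shortest ending here [6, 2, 10] sum 18, len 3
add 7: shortest ending here [10, 7] sum 17, len 2
add 10: shortest ending here [7, 10] sum 17, len 2
Shortest qualifying length: 2.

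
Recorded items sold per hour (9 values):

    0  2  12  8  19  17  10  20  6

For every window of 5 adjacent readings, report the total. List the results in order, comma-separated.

Sliding a size-5 window across the 9 values:
(0, 2, 12, 8, 19) → sum 41
(2, 12, 8, 19, 17) → sum 58
(12, 8, 19, 17, 10) → sum 66
(8, 19, 17, 10, 20) → sum 74
(19, 17, 10, 20, 6) → sum 72

41, 58, 66, 74, 72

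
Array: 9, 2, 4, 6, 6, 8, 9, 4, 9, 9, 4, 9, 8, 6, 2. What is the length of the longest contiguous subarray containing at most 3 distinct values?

8

[9] 1 distinct, len 1
[9, 2] 2 distinct, len 2
[9, 2, 4] 3 distinct, len 3
[2, 4, 6] 3 distinct, len 3
[2, 4, 6, 6] 3 distinct, len 4
[4, 6, 6, 8] 3 distinct, len 4
[6, 6, 8, 9] 3 distinct, len 4
[8, 9, 4] 3 distinct, len 3
[8, 9, 4, 9] 3 distinct, len 4
[8, 9, 4, 9, 9] 3 distinct, len 5
[8, 9, 4, 9, 9, 4] 3 distinct, len 6
[8, 9, 4, 9, 9, 4, 9] 3 distinct, len 7
[8, 9, 4, 9, 9, 4, 9, 8] 3 distinct, len 8
[9, 8, 6] 3 distinct, len 3
[8, 6, 2] 3 distinct, len 3
Longest length with ≤3 distinct: 8.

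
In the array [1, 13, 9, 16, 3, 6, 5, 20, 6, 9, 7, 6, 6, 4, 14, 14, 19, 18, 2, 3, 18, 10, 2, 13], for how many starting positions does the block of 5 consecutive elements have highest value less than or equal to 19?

[1, 13, 9, 16, 3] → max 16  ≤ 19 ✓
[13, 9, 16, 3, 6] → max 16  ≤ 19 ✓
[9, 16, 3, 6, 5] → max 16  ≤ 19 ✓
[16, 3, 6, 5, 20] → max 20
[3, 6, 5, 20, 6] → max 20
[6, 5, 20, 6, 9] → max 20
[5, 20, 6, 9, 7] → max 20
[20, 6, 9, 7, 6] → max 20
[6, 9, 7, 6, 6] → max 9  ≤ 19 ✓
[9, 7, 6, 6, 4] → max 9  ≤ 19 ✓
[7, 6, 6, 4, 14] → max 14  ≤ 19 ✓
[6, 6, 4, 14, 14] → max 14  ≤ 19 ✓
[6, 4, 14, 14, 19] → max 19  ≤ 19 ✓
[4, 14, 14, 19, 18] → max 19  ≤ 19 ✓
[14, 14, 19, 18, 2] → max 19  ≤ 19 ✓
[14, 19, 18, 2, 3] → max 19  ≤ 19 ✓
[19, 18, 2, 3, 18] → max 19  ≤ 19 ✓
[18, 2, 3, 18, 10] → max 18  ≤ 19 ✓
[2, 3, 18, 10, 2] → max 18  ≤ 19 ✓
[3, 18, 10, 2, 13] → max 18  ≤ 19 ✓
15 windows satisfy the condition.

15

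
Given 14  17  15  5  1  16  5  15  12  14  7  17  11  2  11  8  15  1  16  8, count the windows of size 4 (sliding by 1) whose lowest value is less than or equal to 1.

7

(14, 17, 15, 5) → min 5
(17, 15, 5, 1) → min 1  ≤ 1 ✓
(15, 5, 1, 16) → min 1  ≤ 1 ✓
(5, 1, 16, 5) → min 1  ≤ 1 ✓
(1, 16, 5, 15) → min 1  ≤ 1 ✓
(16, 5, 15, 12) → min 5
(5, 15, 12, 14) → min 5
(15, 12, 14, 7) → min 7
(12, 14, 7, 17) → min 7
(14, 7, 17, 11) → min 7
(7, 17, 11, 2) → min 2
(17, 11, 2, 11) → min 2
(11, 2, 11, 8) → min 2
(2, 11, 8, 15) → min 2
(11, 8, 15, 1) → min 1  ≤ 1 ✓
(8, 15, 1, 16) → min 1  ≤ 1 ✓
(15, 1, 16, 8) → min 1  ≤ 1 ✓
7 windows satisfy the condition.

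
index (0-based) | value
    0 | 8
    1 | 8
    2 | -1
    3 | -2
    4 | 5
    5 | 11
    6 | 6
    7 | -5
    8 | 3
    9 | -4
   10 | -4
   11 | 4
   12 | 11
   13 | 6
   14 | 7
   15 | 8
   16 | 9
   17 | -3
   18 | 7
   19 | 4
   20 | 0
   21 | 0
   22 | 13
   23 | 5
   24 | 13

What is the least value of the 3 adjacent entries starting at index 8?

-4

Elements at indices 8..10: 3, -4, -4
min(3, -4, -4) = -4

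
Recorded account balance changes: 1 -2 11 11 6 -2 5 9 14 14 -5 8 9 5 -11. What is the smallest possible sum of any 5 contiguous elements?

1 -2 11 11 6 → sum 27
-2 11 11 6 -2 → sum 24
11 11 6 -2 5 → sum 31
11 6 -2 5 9 → sum 29
6 -2 5 9 14 → sum 32
-2 5 9 14 14 → sum 40
5 9 14 14 -5 → sum 37
9 14 14 -5 8 → sum 40
14 14 -5 8 9 → sum 40
14 -5 8 9 5 → sum 31
-5 8 9 5 -11 → sum 6
Smallest of these is 6.

6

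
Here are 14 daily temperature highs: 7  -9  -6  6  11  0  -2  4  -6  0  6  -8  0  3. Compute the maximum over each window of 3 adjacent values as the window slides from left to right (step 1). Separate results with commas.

7, 6, 11, 11, 11, 4, 4, 4, 6, 6, 6, 3

7 -9 -6 → max 7
-9 -6 6 → max 6
-6 6 11 → max 11
6 11 0 → max 11
11 0 -2 → max 11
0 -2 4 → max 4
-2 4 -6 → max 4
4 -6 0 → max 4
-6 0 6 → max 6
0 6 -8 → max 6
6 -8 0 → max 6
-8 0 3 → max 3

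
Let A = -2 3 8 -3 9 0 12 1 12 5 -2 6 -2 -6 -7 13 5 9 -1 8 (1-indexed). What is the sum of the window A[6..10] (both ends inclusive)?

30

Elements at indices 6..10: 0, 12, 1, 12, 5
sum(0, 12, 1, 12, 5) = 30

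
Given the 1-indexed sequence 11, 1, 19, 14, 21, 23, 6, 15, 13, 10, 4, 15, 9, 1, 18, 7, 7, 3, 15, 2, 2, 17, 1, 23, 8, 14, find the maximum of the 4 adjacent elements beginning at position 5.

23

Elements at indices 5..8: 21, 23, 6, 15
max(21, 23, 6, 15) = 23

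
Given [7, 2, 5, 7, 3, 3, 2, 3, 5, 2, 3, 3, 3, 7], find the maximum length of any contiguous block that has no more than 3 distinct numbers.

add 7: window [7] (1 distinct), len 1
add 2: window [7, 2] (2 distinct), len 2
add 5: window [7, 2, 5] (3 distinct), len 3
add 7: window [7, 2, 5, 7] (3 distinct), len 4
add 3: window [5, 7, 3] (3 distinct), len 3
add 3: window [5, 7, 3, 3] (3 distinct), len 4
add 2: window [7, 3, 3, 2] (3 distinct), len 4
add 3: window [7, 3, 3, 2, 3] (3 distinct), len 5
add 5: window [3, 3, 2, 3, 5] (3 distinct), len 5
add 2: window [3, 3, 2, 3, 5, 2] (3 distinct), len 6
add 3: window [3, 3, 2, 3, 5, 2, 3] (3 distinct), len 7
add 3: window [3, 3, 2, 3, 5, 2, 3, 3] (3 distinct), len 8
add 3: window [3, 3, 2, 3, 5, 2, 3, 3, 3] (3 distinct), len 9
add 7: window [2, 3, 3, 3, 7] (3 distinct), len 5
Longest length with ≤3 distinct: 9.

9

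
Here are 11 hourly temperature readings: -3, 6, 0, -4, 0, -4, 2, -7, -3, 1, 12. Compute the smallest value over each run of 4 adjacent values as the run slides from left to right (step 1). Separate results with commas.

[-3, 6, 0, -4] → min -4
[6, 0, -4, 0] → min -4
[0, -4, 0, -4] → min -4
[-4, 0, -4, 2] → min -4
[0, -4, 2, -7] → min -7
[-4, 2, -7, -3] → min -7
[2, -7, -3, 1] → min -7
[-7, -3, 1, 12] → min -7

-4, -4, -4, -4, -7, -7, -7, -7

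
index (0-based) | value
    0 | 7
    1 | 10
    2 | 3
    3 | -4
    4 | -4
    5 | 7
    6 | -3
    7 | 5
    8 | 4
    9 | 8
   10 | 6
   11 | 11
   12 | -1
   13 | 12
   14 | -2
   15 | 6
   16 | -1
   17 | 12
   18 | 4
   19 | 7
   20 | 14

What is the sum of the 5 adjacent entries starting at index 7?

Elements at indices 7..11: 5, 4, 8, 6, 11
sum(5, 4, 8, 6, 11) = 34

34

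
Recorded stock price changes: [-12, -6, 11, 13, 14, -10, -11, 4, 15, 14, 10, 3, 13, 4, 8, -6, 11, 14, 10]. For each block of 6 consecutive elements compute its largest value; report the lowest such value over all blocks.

13

Window maxs for each of the 14 positions:
-12 -6 11 13 14 -10 → max 14
-6 11 13 14 -10 -11 → max 14
11 13 14 -10 -11 4 → max 14
13 14 -10 -11 4 15 → max 15
14 -10 -11 4 15 14 → max 15
-10 -11 4 15 14 10 → max 15
-11 4 15 14 10 3 → max 15
4 15 14 10 3 13 → max 15
15 14 10 3 13 4 → max 15
14 10 3 13 4 8 → max 14
10 3 13 4 8 -6 → max 13
3 13 4 8 -6 11 → max 13
13 4 8 -6 11 14 → max 14
4 8 -6 11 14 10 → max 14
Lowest of these is 13.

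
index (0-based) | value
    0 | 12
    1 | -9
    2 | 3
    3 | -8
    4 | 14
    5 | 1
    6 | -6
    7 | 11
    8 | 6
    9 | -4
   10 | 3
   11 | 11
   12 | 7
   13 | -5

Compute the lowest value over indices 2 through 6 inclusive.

-8

Elements at indices 2..6: 3, -8, 14, 1, -6
min(3, -8, 14, 1, -6) = -8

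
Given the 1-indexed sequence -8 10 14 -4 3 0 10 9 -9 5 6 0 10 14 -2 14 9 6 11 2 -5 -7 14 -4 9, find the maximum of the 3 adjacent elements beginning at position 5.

Elements at indices 5..7: 3, 0, 10
max(3, 0, 10) = 10

10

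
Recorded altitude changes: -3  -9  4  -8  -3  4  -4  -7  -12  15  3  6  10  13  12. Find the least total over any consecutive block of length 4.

(-3, -9, 4, -8) → sum -16
(-9, 4, -8, -3) → sum -16
(4, -8, -3, 4) → sum -3
(-8, -3, 4, -4) → sum -11
(-3, 4, -4, -7) → sum -10
(4, -4, -7, -12) → sum -19
(-4, -7, -12, 15) → sum -8
(-7, -12, 15, 3) → sum -1
(-12, 15, 3, 6) → sum 12
(15, 3, 6, 10) → sum 34
(3, 6, 10, 13) → sum 32
(6, 10, 13, 12) → sum 41
Least of these is -19.

-19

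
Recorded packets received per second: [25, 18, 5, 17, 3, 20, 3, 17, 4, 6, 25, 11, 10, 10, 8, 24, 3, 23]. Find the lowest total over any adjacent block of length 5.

(25, 18, 5, 17, 3) → sum 68
(18, 5, 17, 3, 20) → sum 63
(5, 17, 3, 20, 3) → sum 48
(17, 3, 20, 3, 17) → sum 60
(3, 20, 3, 17, 4) → sum 47
(20, 3, 17, 4, 6) → sum 50
(3, 17, 4, 6, 25) → sum 55
(17, 4, 6, 25, 11) → sum 63
(4, 6, 25, 11, 10) → sum 56
(6, 25, 11, 10, 10) → sum 62
(25, 11, 10, 10, 8) → sum 64
(11, 10, 10, 8, 24) → sum 63
(10, 10, 8, 24, 3) → sum 55
(10, 8, 24, 3, 23) → sum 68
Lowest of these is 47.

47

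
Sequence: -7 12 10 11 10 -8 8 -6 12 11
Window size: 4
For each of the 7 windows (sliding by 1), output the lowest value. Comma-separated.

-7, 10, -8, -8, -8, -8, -6

[-7, 12, 10, 11] → min -7
[12, 10, 11, 10] → min 10
[10, 11, 10, -8] → min -8
[11, 10, -8, 8] → min -8
[10, -8, 8, -6] → min -8
[-8, 8, -6, 12] → min -8
[8, -6, 12, 11] → min -6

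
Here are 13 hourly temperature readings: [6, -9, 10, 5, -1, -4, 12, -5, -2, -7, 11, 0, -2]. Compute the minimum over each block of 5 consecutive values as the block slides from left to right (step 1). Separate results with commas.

(6, -9, 10, 5, -1) → min -9
(-9, 10, 5, -1, -4) → min -9
(10, 5, -1, -4, 12) → min -4
(5, -1, -4, 12, -5) → min -5
(-1, -4, 12, -5, -2) → min -5
(-4, 12, -5, -2, -7) → min -7
(12, -5, -2, -7, 11) → min -7
(-5, -2, -7, 11, 0) → min -7
(-2, -7, 11, 0, -2) → min -7

-9, -9, -4, -5, -5, -7, -7, -7, -7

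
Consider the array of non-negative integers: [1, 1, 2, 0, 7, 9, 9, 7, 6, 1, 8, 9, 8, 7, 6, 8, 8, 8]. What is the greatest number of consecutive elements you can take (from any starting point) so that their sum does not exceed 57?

11

add 1: [1] sum 1, len 1
add 1: [1, 1] sum 2, len 2
add 2: [1, 1, 2] sum 4, len 3
add 0: [1, 1, 2, 0] sum 4, len 4
add 7: [1, 1, 2, 0, 7] sum 11, len 5
add 9: [1, 1, 2, 0, 7, 9] sum 20, len 6
add 9: [1, 1, 2, 0, 7, 9, 9] sum 29, len 7
add 7: [1, 1, 2, 0, 7, 9, 9, 7] sum 36, len 8
add 6: [1, 1, 2, 0, 7, 9, 9, 7, 6] sum 42, len 9
add 1: [1, 1, 2, 0, 7, 9, 9, 7, 6, 1] sum 43, len 10
add 8: [1, 1, 2, 0, 7, 9, 9, 7, 6, 1, 8] sum 51, len 11
add 9: [0, 7, 9, 9, 7, 6, 1, 8, 9] sum 56, len 9
add 8: [9, 9, 7, 6, 1, 8, 9, 8] sum 57, len 8
add 7: [9, 7, 6, 1, 8, 9, 8, 7] sum 55, len 8
add 6: [7, 6, 1, 8, 9, 8, 7, 6] sum 52, len 8
add 8: [6, 1, 8, 9, 8, 7, 6, 8] sum 53, len 8
add 8: [1, 8, 9, 8, 7, 6, 8, 8] sum 55, len 8
add 8: [9, 8, 7, 6, 8, 8, 8] sum 54, len 7
Longest length seen: 11.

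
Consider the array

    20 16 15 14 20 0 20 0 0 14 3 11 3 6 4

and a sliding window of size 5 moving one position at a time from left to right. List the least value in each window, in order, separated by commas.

[20, 16, 15, 14, 20] → min 14
[16, 15, 14, 20, 0] → min 0
[15, 14, 20, 0, 20] → min 0
[14, 20, 0, 20, 0] → min 0
[20, 0, 20, 0, 0] → min 0
[0, 20, 0, 0, 14] → min 0
[20, 0, 0, 14, 3] → min 0
[0, 0, 14, 3, 11] → min 0
[0, 14, 3, 11, 3] → min 0
[14, 3, 11, 3, 6] → min 3
[3, 11, 3, 6, 4] → min 3

14, 0, 0, 0, 0, 0, 0, 0, 0, 3, 3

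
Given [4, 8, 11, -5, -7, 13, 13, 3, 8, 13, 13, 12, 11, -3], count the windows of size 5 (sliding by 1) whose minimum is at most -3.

[4, 8, 11, -5, -7] → min -7  ≤ -3 ✓
[8, 11, -5, -7, 13] → min -7  ≤ -3 ✓
[11, -5, -7, 13, 13] → min -7  ≤ -3 ✓
[-5, -7, 13, 13, 3] → min -7  ≤ -3 ✓
[-7, 13, 13, 3, 8] → min -7  ≤ -3 ✓
[13, 13, 3, 8, 13] → min 3
[13, 3, 8, 13, 13] → min 3
[3, 8, 13, 13, 12] → min 3
[8, 13, 13, 12, 11] → min 8
[13, 13, 12, 11, -3] → min -3  ≤ -3 ✓
6 windows satisfy the condition.

6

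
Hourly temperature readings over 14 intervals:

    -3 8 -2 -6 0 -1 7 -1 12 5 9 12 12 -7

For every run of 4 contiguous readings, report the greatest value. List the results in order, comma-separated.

Sliding a size-4 window across the 14 values:
[-3, 8, -2, -6] → max 8
[8, -2, -6, 0] → max 8
[-2, -6, 0, -1] → max 0
[-6, 0, -1, 7] → max 7
[0, -1, 7, -1] → max 7
[-1, 7, -1, 12] → max 12
[7, -1, 12, 5] → max 12
[-1, 12, 5, 9] → max 12
[12, 5, 9, 12] → max 12
[5, 9, 12, 12] → max 12
[9, 12, 12, -7] → max 12

8, 8, 0, 7, 7, 12, 12, 12, 12, 12, 12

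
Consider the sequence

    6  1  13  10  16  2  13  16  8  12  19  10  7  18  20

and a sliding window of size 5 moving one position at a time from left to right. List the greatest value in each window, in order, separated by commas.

Sliding a size-5 window across the 15 values:
(6, 1, 13, 10, 16) → max 16
(1, 13, 10, 16, 2) → max 16
(13, 10, 16, 2, 13) → max 16
(10, 16, 2, 13, 16) → max 16
(16, 2, 13, 16, 8) → max 16
(2, 13, 16, 8, 12) → max 16
(13, 16, 8, 12, 19) → max 19
(16, 8, 12, 19, 10) → max 19
(8, 12, 19, 10, 7) → max 19
(12, 19, 10, 7, 18) → max 19
(19, 10, 7, 18, 20) → max 20

16, 16, 16, 16, 16, 16, 19, 19, 19, 19, 20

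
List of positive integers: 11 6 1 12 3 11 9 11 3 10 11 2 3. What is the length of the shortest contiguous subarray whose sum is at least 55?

add 11: running sum 11 < 55
add 6: running sum 17 < 55
add 1: running sum 18 < 55
add 12: running sum 30 < 55
add 3: running sum 33 < 55
add 11: running sum 44 < 55
add 9: running sum 53 < 55
end 7: [11, 6, 1, 12, 3, 11, 9, 11] sum 64, len 8
end 8: [6, 1, 12, 3, 11, 9, 11, 3] sum 56, len 8
end 9: [12, 3, 11, 9, 11, 3, 10] sum 59, len 7
end 10: [11, 9, 11, 3, 10, 11] sum 55, len 6
end 11: [11, 9, 11, 3, 10, 11, 2] sum 57, len 7
end 12: [11, 9, 11, 3, 10, 11, 2, 3] sum 60, len 8
Shortest qualifying length: 6.

6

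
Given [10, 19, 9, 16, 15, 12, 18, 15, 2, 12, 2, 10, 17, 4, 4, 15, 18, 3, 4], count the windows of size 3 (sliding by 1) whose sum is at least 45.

2

10 19 9 → sum 38
19 9 16 → sum 44
9 16 15 → sum 40
16 15 12 → sum 43
15 12 18 → sum 45  ≥ 45 ✓
12 18 15 → sum 45  ≥ 45 ✓
18 15 2 → sum 35
15 2 12 → sum 29
2 12 2 → sum 16
12 2 10 → sum 24
2 10 17 → sum 29
10 17 4 → sum 31
17 4 4 → sum 25
4 4 15 → sum 23
4 15 18 → sum 37
15 18 3 → sum 36
18 3 4 → sum 25
2 windows satisfy the condition.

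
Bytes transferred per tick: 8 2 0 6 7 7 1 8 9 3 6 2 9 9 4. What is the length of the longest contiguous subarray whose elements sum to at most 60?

12

Extend to the right; shrink from the left whenever the sum exceeds 60:
→ 8: sum 8, len 1
→ 2: sum 10, len 2
→ 0: sum 10, len 3
→ 6: sum 16, len 4
→ 7: sum 23, len 5
→ 7: sum 30, len 6
→ 1: sum 31, len 7
→ 8: sum 39, len 8
→ 9: sum 48, len 9
→ 3: sum 51, len 10
→ 6: sum 57, len 11
→ 2: sum 59, len 12
→ 9 (dropped 8): sum 60, len 12
→ 9 (dropped 2, 0, 6, 7): sum 54, len 9
→ 4: sum 58, len 10
Longest length seen: 12.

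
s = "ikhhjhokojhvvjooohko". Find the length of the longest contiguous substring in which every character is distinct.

add i: [i] len 1
add k: [i, k] len 2
add h: [i, k, h] len 3
add h (repeat h, move left end past it): [h] len 1
add j: [h, j] len 2
add h (repeat h, move left end past it): [j, h] len 2
add o: [j, h, o] len 3
add k: [j, h, o, k] len 4
add o (repeat o, move left end past it): [k, o] len 2
add j: [k, o, j] len 3
add h: [k, o, j, h] len 4
add v: [k, o, j, h, v] len 5
add v (repeat v, move left end past it): [v] len 1
add j: [v, j] len 2
add o: [v, j, o] len 3
add o (repeat o, move left end past it): [o] len 1
add o (repeat o, move left end past it): [o] len 1
add h: [o, h] len 2
add k: [o, h, k] len 3
add o (repeat o, move left end past it): [h, k, o] len 3
Longest all-distinct length: 5.

5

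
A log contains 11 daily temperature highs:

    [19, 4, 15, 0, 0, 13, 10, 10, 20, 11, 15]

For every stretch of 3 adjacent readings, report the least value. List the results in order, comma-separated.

19 4 15 → min 4
4 15 0 → min 0
15 0 0 → min 0
0 0 13 → min 0
0 13 10 → min 0
13 10 10 → min 10
10 10 20 → min 10
10 20 11 → min 10
20 11 15 → min 11

4, 0, 0, 0, 0, 10, 10, 10, 11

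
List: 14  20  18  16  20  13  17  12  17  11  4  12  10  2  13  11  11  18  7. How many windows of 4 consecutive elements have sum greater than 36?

[14, 20, 18, 16] → sum 68  > 36 ✓
[20, 18, 16, 20] → sum 74  > 36 ✓
[18, 16, 20, 13] → sum 67  > 36 ✓
[16, 20, 13, 17] → sum 66  > 36 ✓
[20, 13, 17, 12] → sum 62  > 36 ✓
[13, 17, 12, 17] → sum 59  > 36 ✓
[17, 12, 17, 11] → sum 57  > 36 ✓
[12, 17, 11, 4] → sum 44  > 36 ✓
[17, 11, 4, 12] → sum 44  > 36 ✓
[11, 4, 12, 10] → sum 37  > 36 ✓
[4, 12, 10, 2] → sum 28
[12, 10, 2, 13] → sum 37  > 36 ✓
[10, 2, 13, 11] → sum 36
[2, 13, 11, 11] → sum 37  > 36 ✓
[13, 11, 11, 18] → sum 53  > 36 ✓
[11, 11, 18, 7] → sum 47  > 36 ✓
14 windows satisfy the condition.

14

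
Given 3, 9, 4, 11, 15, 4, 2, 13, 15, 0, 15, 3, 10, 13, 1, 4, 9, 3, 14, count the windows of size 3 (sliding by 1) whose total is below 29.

(3, 9, 4) → sum 16  < 29 ✓
(9, 4, 11) → sum 24  < 29 ✓
(4, 11, 15) → sum 30
(11, 15, 4) → sum 30
(15, 4, 2) → sum 21  < 29 ✓
(4, 2, 13) → sum 19  < 29 ✓
(2, 13, 15) → sum 30
(13, 15, 0) → sum 28  < 29 ✓
(15, 0, 15) → sum 30
(0, 15, 3) → sum 18  < 29 ✓
(15, 3, 10) → sum 28  < 29 ✓
(3, 10, 13) → sum 26  < 29 ✓
(10, 13, 1) → sum 24  < 29 ✓
(13, 1, 4) → sum 18  < 29 ✓
(1, 4, 9) → sum 14  < 29 ✓
(4, 9, 3) → sum 16  < 29 ✓
(9, 3, 14) → sum 26  < 29 ✓
13 windows satisfy the condition.

13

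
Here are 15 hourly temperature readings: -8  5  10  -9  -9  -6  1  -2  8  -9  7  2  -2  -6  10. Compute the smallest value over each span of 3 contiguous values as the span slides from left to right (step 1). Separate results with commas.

Sliding a size-3 window across the 15 values:
-8 5 10 → min -8
5 10 -9 → min -9
10 -9 -9 → min -9
-9 -9 -6 → min -9
-9 -6 1 → min -9
-6 1 -2 → min -6
1 -2 8 → min -2
-2 8 -9 → min -9
8 -9 7 → min -9
-9 7 2 → min -9
7 2 -2 → min -2
2 -2 -6 → min -6
-2 -6 10 → min -6

-8, -9, -9, -9, -9, -6, -2, -9, -9, -9, -2, -6, -6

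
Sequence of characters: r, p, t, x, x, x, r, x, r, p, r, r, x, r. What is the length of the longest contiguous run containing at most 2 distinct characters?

[r] 1 distinct, len 1
[r, p] 2 distinct, len 2
[p, t] 2 distinct, len 2
[t, x] 2 distinct, len 2
[t, x, x] 2 distinct, len 3
[t, x, x, x] 2 distinct, len 4
[x, x, x, r] 2 distinct, len 4
[x, x, x, r, x] 2 distinct, len 5
[x, x, x, r, x, r] 2 distinct, len 6
[r, p] 2 distinct, len 2
[r, p, r] 2 distinct, len 3
[r, p, r, r] 2 distinct, len 4
[r, r, x] 2 distinct, len 3
[r, r, x, r] 2 distinct, len 4
Longest length with ≤2 distinct: 6.

6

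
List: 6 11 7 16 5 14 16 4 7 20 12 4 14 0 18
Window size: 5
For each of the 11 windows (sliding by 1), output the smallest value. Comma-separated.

5, 5, 5, 4, 4, 4, 4, 4, 4, 0, 0

6 11 7 16 5 → min 5
11 7 16 5 14 → min 5
7 16 5 14 16 → min 5
16 5 14 16 4 → min 4
5 14 16 4 7 → min 4
14 16 4 7 20 → min 4
16 4 7 20 12 → min 4
4 7 20 12 4 → min 4
7 20 12 4 14 → min 4
20 12 4 14 0 → min 0
12 4 14 0 18 → min 0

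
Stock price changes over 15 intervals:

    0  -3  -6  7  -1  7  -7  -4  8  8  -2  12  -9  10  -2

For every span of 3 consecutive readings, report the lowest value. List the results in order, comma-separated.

-6, -6, -6, -1, -7, -7, -7, -4, -2, -2, -9, -9, -9

0 -3 -6 → min -6
-3 -6 7 → min -6
-6 7 -1 → min -6
7 -1 7 → min -1
-1 7 -7 → min -7
7 -7 -4 → min -7
-7 -4 8 → min -7
-4 8 8 → min -4
8 8 -2 → min -2
8 -2 12 → min -2
-2 12 -9 → min -9
12 -9 10 → min -9
-9 10 -2 → min -9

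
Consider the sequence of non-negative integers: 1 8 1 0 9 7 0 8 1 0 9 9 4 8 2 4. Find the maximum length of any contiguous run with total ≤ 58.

13

Extend to the right; shrink from the left whenever the sum exceeds 58:
add 1: [1] sum 1, len 1
add 8: [1, 8] sum 9, len 2
add 1: [1, 8, 1] sum 10, len 3
add 0: [1, 8, 1, 0] sum 10, len 4
add 9: [1, 8, 1, 0, 9] sum 19, len 5
add 7: [1, 8, 1, 0, 9, 7] sum 26, len 6
add 0: [1, 8, 1, 0, 9, 7, 0] sum 26, len 7
add 8: [1, 8, 1, 0, 9, 7, 0, 8] sum 34, len 8
add 1: [1, 8, 1, 0, 9, 7, 0, 8, 1] sum 35, len 9
add 0: [1, 8, 1, 0, 9, 7, 0, 8, 1, 0] sum 35, len 10
add 9: [1, 8, 1, 0, 9, 7, 0, 8, 1, 0, 9] sum 44, len 11
add 9: [1, 8, 1, 0, 9, 7, 0, 8, 1, 0, 9, 9] sum 53, len 12
add 4: [1, 8, 1, 0, 9, 7, 0, 8, 1, 0, 9, 9, 4] sum 57, len 13
add 8: [1, 0, 9, 7, 0, 8, 1, 0, 9, 9, 4, 8] sum 56, len 12
add 2: [1, 0, 9, 7, 0, 8, 1, 0, 9, 9, 4, 8, 2] sum 58, len 13
add 4: [7, 0, 8, 1, 0, 9, 9, 4, 8, 2, 4] sum 52, len 11
Longest length seen: 13.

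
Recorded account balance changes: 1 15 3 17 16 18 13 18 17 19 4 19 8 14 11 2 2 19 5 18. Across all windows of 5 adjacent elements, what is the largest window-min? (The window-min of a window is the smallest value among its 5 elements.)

13

[1, 15, 3, 17, 16] → min 1
[15, 3, 17, 16, 18] → min 3
[3, 17, 16, 18, 13] → min 3
[17, 16, 18, 13, 18] → min 13
[16, 18, 13, 18, 17] → min 13
[18, 13, 18, 17, 19] → min 13
[13, 18, 17, 19, 4] → min 4
[18, 17, 19, 4, 19] → min 4
[17, 19, 4, 19, 8] → min 4
[19, 4, 19, 8, 14] → min 4
[4, 19, 8, 14, 11] → min 4
[19, 8, 14, 11, 2] → min 2
[8, 14, 11, 2, 2] → min 2
[14, 11, 2, 2, 19] → min 2
[11, 2, 2, 19, 5] → min 2
[2, 2, 19, 5, 18] → min 2
Largest of these is 13.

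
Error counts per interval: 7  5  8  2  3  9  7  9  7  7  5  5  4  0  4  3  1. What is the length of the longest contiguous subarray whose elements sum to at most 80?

16

add 7: [7] sum 7, len 1
add 5: [7, 5] sum 12, len 2
add 8: [7, 5, 8] sum 20, len 3
add 2: [7, 5, 8, 2] sum 22, len 4
add 3: [7, 5, 8, 2, 3] sum 25, len 5
add 9: [7, 5, 8, 2, 3, 9] sum 34, len 6
add 7: [7, 5, 8, 2, 3, 9, 7] sum 41, len 7
add 9: [7, 5, 8, 2, 3, 9, 7, 9] sum 50, len 8
add 7: [7, 5, 8, 2, 3, 9, 7, 9, 7] sum 57, len 9
add 7: [7, 5, 8, 2, 3, 9, 7, 9, 7, 7] sum 64, len 10
add 5: [7, 5, 8, 2, 3, 9, 7, 9, 7, 7, 5] sum 69, len 11
add 5: [7, 5, 8, 2, 3, 9, 7, 9, 7, 7, 5, 5] sum 74, len 12
add 4: [7, 5, 8, 2, 3, 9, 7, 9, 7, 7, 5, 5, 4] sum 78, len 13
add 0: [7, 5, 8, 2, 3, 9, 7, 9, 7, 7, 5, 5, 4, 0] sum 78, len 14
add 4: [5, 8, 2, 3, 9, 7, 9, 7, 7, 5, 5, 4, 0, 4] sum 75, len 14
add 3: [5, 8, 2, 3, 9, 7, 9, 7, 7, 5, 5, 4, 0, 4, 3] sum 78, len 15
add 1: [5, 8, 2, 3, 9, 7, 9, 7, 7, 5, 5, 4, 0, 4, 3, 1] sum 79, len 16
Longest length seen: 16.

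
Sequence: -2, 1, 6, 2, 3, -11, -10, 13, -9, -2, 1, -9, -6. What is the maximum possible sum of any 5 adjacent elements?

(-2, 1, 6, 2, 3) → sum 10
(1, 6, 2, 3, -11) → sum 1
(6, 2, 3, -11, -10) → sum -10
(2, 3, -11, -10, 13) → sum -3
(3, -11, -10, 13, -9) → sum -14
(-11, -10, 13, -9, -2) → sum -19
(-10, 13, -9, -2, 1) → sum -7
(13, -9, -2, 1, -9) → sum -6
(-9, -2, 1, -9, -6) → sum -25
Maximum of these is 10.

10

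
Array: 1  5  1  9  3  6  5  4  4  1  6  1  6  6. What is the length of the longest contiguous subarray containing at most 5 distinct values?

Extend right; when distinct count exceeds 5, shrink from the left:
add 1: window [1] (1 distinct), len 1
add 5: window [1, 5] (2 distinct), len 2
add 1: window [1, 5, 1] (2 distinct), len 3
add 9: window [1, 5, 1, 9] (3 distinct), len 4
add 3: window [1, 5, 1, 9, 3] (4 distinct), len 5
add 6: window [1, 5, 1, 9, 3, 6] (5 distinct), len 6
add 5: window [1, 5, 1, 9, 3, 6, 5] (5 distinct), len 7
add 4: window [9, 3, 6, 5, 4] (5 distinct), len 5
add 4: window [9, 3, 6, 5, 4, 4] (5 distinct), len 6
add 1: window [3, 6, 5, 4, 4, 1] (5 distinct), len 6
add 6: window [3, 6, 5, 4, 4, 1, 6] (5 distinct), len 7
add 1: window [3, 6, 5, 4, 4, 1, 6, 1] (5 distinct), len 8
add 6: window [3, 6, 5, 4, 4, 1, 6, 1, 6] (5 distinct), len 9
add 6: window [3, 6, 5, 4, 4, 1, 6, 1, 6, 6] (5 distinct), len 10
Longest length with ≤5 distinct: 10.

10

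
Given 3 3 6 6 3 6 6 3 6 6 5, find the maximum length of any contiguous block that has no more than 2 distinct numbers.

10

Extend right; when distinct count exceeds 2, shrink from the left:
[3] 1 distinct, len 1
[3, 3] 1 distinct, len 2
[3, 3, 6] 2 distinct, len 3
[3, 3, 6, 6] 2 distinct, len 4
[3, 3, 6, 6, 3] 2 distinct, len 5
[3, 3, 6, 6, 3, 6] 2 distinct, len 6
[3, 3, 6, 6, 3, 6, 6] 2 distinct, len 7
[3, 3, 6, 6, 3, 6, 6, 3] 2 distinct, len 8
[3, 3, 6, 6, 3, 6, 6, 3, 6] 2 distinct, len 9
[3, 3, 6, 6, 3, 6, 6, 3, 6, 6] 2 distinct, len 10
[6, 6, 5] 2 distinct, len 3
Longest length with ≤2 distinct: 10.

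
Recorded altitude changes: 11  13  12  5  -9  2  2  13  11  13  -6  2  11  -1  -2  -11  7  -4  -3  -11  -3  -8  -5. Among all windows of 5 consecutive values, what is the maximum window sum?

(11, 13, 12, 5, -9) → sum 32
(13, 12, 5, -9, 2) → sum 23
(12, 5, -9, 2, 2) → sum 12
(5, -9, 2, 2, 13) → sum 13
(-9, 2, 2, 13, 11) → sum 19
(2, 2, 13, 11, 13) → sum 41
(2, 13, 11, 13, -6) → sum 33
(13, 11, 13, -6, 2) → sum 33
(11, 13, -6, 2, 11) → sum 31
(13, -6, 2, 11, -1) → sum 19
(-6, 2, 11, -1, -2) → sum 4
(2, 11, -1, -2, -11) → sum -1
(11, -1, -2, -11, 7) → sum 4
(-1, -2, -11, 7, -4) → sum -11
(-2, -11, 7, -4, -3) → sum -13
(-11, 7, -4, -3, -11) → sum -22
(7, -4, -3, -11, -3) → sum -14
(-4, -3, -11, -3, -8) → sum -29
(-3, -11, -3, -8, -5) → sum -30
Maximum of these is 41.

41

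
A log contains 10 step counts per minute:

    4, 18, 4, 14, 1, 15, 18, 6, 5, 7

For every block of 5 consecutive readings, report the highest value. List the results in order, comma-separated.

[4, 18, 4, 14, 1] → max 18
[18, 4, 14, 1, 15] → max 18
[4, 14, 1, 15, 18] → max 18
[14, 1, 15, 18, 6] → max 18
[1, 15, 18, 6, 5] → max 18
[15, 18, 6, 5, 7] → max 18

18, 18, 18, 18, 18, 18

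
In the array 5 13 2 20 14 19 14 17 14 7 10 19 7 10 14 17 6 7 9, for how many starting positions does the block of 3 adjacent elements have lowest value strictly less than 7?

5 13 2 → min 2  < 7 ✓
13 2 20 → min 2  < 7 ✓
2 20 14 → min 2  < 7 ✓
20 14 19 → min 14
14 19 14 → min 14
19 14 17 → min 14
14 17 14 → min 14
17 14 7 → min 7
14 7 10 → min 7
7 10 19 → min 7
10 19 7 → min 7
19 7 10 → min 7
7 10 14 → min 7
10 14 17 → min 10
14 17 6 → min 6  < 7 ✓
17 6 7 → min 6  < 7 ✓
6 7 9 → min 6  < 7 ✓
6 windows satisfy the condition.

6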